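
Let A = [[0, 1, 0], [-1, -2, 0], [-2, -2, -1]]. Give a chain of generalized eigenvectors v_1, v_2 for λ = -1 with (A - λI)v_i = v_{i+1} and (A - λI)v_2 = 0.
We seek v_1 ∈ ker((A + I)^2) \ ker(A + I), then set v_{i+1} = (A + I) v_i.

One such chain is v_1 = [[0, 1, 0]]^T, v_2 = [[1, -1, -2]]^T. Check: (A + I) v_2 = [[0, 0, 0]]^T = 0.

v_1 = [[0, 1, 0]]^T, v_2 = [[1, -1, -2]]^T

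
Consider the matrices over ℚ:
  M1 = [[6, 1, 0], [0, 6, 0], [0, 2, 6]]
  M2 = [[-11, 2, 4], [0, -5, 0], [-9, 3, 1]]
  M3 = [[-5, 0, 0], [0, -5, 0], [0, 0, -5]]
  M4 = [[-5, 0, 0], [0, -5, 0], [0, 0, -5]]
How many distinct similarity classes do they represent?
3 classes: {M1}, {M2}, {M3, M4}

Characteristic polynomials: χ_{M1} = (x - 6)^3, χ_{M2} = (x + 5)^3, χ_{M3} = (x + 5)^3, χ_{M4} = (x + 5)^3.

{M1}: invariant factors x - 6, (x - 6)^2.

{M2}: invariant factors x + 5, (x + 5)^2.

{M3, M4}: invariant factors x + 5, x + 5, x + 5.

Matrices are similar if and only if their invariant-factor lists agree; the partition into similarity classes is {M1}, {M2}, {M3, M4}.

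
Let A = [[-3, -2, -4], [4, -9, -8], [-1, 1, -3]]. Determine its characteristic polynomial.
xI - A = [[x + 3, 2, 4], [-4, x + 9, 8], [1, -1, x + 3]].

Expanding det(xI - A) along the first row:
det(xI - A) = + (x + 3)·det([[x + 9, 8], [-1, x + 3]]) - (2)·det([[-4, 8], [1, x + 3]]) + (4)·det([[-4, x + 9], [1, -1]]).

Evaluating gives χ_A(x) = x^3 + 15x^2 + 75x + 125 = (x + 5)^3.

χ_A(x) = (x + 5)^3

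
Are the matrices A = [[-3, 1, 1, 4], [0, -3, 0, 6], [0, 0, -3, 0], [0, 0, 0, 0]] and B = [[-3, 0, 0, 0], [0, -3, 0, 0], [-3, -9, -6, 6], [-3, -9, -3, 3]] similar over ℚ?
No.

Both have characteristic polynomial x(x + 3)^3, but the minimal polynomial of A is x(x + 3)^2 while the minimal polynomial of B is x(x + 3). The minimal polynomial is a similarity invariant, so A and B are not similar.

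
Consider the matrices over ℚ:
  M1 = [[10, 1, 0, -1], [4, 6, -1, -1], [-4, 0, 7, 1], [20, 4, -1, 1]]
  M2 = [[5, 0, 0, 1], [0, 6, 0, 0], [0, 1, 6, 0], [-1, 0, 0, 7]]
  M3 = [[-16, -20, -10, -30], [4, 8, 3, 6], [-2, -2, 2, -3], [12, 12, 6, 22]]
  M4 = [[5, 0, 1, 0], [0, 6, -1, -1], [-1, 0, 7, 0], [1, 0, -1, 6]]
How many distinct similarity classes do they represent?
Characteristic polynomials: χ_{M1} = (x - 6)^4, χ_{M2} = (x - 6)^4, χ_{M3} = (x - 4)^4, χ_{M4} = (x - 6)^4.

{M1, M2, M4}: invariant factors (x - 6)^2, (x - 6)^2.

{M3}: invariant factors x - 4, (x - 4)^3.

Matrices are similar if and only if their invariant-factor lists agree; the partition into similarity classes is {M1, M2, M4}, {M3}.

2 classes: {M1, M2, M4}, {M3}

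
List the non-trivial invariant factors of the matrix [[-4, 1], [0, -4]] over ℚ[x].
The Jordan structure of A has elementary divisors (x + 4)^2. Arranging the block sizes at each eigenvalue in decreasing order and taking row products gives the invariant factors.

Invariant factors (smallest first, each dividing the next): (x + 4)^2.

Check: the last factor (x + 4)^2 is the minimal polynomial, and the product (x + 4)^2 is the characteristic polynomial.

(x + 4)^2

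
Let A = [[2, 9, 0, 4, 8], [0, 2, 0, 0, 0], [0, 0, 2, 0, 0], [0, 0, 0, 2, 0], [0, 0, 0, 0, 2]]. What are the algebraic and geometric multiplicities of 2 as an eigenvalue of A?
algebraic multiplicity 5, geometric multiplicity 4

The characteristic polynomial is (x - 2)^5, so the factor x - 2 appears with exponent 5: the algebraic multiplicity is 5.

rank(A - 2I) = 1, so the eigenspace has dimension 5 - 1 = 4: the geometric multiplicity is 4.

Since 4 < 5, A is not diagonalizable.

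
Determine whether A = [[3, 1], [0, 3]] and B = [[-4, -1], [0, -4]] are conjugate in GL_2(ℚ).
No.

trace(A) = 6 but trace(B) = -8. The trace is a similarity invariant, so A and B are not similar.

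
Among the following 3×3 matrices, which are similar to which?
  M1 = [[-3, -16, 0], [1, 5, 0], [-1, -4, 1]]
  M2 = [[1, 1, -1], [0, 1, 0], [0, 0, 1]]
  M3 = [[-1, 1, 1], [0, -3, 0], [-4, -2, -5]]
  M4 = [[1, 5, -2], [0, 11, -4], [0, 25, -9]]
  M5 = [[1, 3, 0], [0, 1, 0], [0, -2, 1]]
2 classes: {M1, M2, M4, M5}, {M3}

Characteristic polynomials: χ_{M1} = (x - 1)^3, χ_{M2} = (x - 1)^3, χ_{M3} = (x + 3)^3, χ_{M4} = (x - 1)^3, χ_{M5} = (x - 1)^3.

{M1, M2, M4, M5}: invariant factors x - 1, (x - 1)^2.

{M3}: invariant factors x + 3, (x + 3)^2.

Matrices are similar if and only if their invariant-factor lists agree; the partition into similarity classes is {M1, M2, M4, M5}, {M3}.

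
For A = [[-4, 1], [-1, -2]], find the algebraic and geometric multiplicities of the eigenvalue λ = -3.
algebraic multiplicity 2, geometric multiplicity 1

The characteristic polynomial is (x + 3)^2, so the factor x + 3 appears with exponent 2: the algebraic multiplicity is 2.

rank(A + 3I) = 1, so the eigenspace has dimension 2 - 1 = 1: the geometric multiplicity is 1.

Since 1 < 2, A is not diagonalizable.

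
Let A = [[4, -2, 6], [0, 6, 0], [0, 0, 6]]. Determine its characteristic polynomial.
χ_A(x) = (x - 6)^2(x - 4)

xI - A = [[x - 4, 2, -6], [0, x - 6, 0], [0, 0, x - 6]].

Expanding det(xI - A) along the first row:
det(xI - A) = + (x - 4)·det([[x - 6, 0], [0, x - 6]]) - (2)·det([[0, 0], [0, x - 6]]) + (-6)·det([[0, x - 6], [0, 0]]).

Evaluating gives χ_A(x) = x^3 - 16x^2 + 84x - 144 = (x - 6)^2(x - 4).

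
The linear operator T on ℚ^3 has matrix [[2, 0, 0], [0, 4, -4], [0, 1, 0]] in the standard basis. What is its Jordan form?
J = [[2, 1, 0], [0, 2, 0], [0, 0, 2]]

The characteristic polynomial is det(xI - A) = (x - 2)^3, so the eigenvalues are 2 (algebraic multiplicity 3).

For λ = 2: rank(A - 2I) = 1, rank((A - 2I)^2) = 0. The eigenspace has dimension 3 - 1 = 2, so there are 2 Jordan blocks; the rank sequence gives block sizes [2, 1].

Assembling the blocks gives the Jordan form J above.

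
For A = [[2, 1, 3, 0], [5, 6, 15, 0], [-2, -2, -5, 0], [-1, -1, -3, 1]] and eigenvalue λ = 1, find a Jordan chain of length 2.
v_1 = [[0, 1, 0, 1]]^T, v_2 = [[1, 5, -2, -1]]^T

We seek v_1 ∈ ker((A - I)^2) \ ker(A - I), then set v_{i+1} = (A - I) v_i.

One such chain is v_1 = [[0, 1, 0, 1]]^T, v_2 = [[1, 5, -2, -1]]^T. Check: (A - I) v_2 = [[0, 0, 0, 0]]^T = 0.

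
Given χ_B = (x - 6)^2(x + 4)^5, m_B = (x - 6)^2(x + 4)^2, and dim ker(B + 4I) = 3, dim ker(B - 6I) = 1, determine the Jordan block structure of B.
λ = -4: algebraic multiplicity 5 (exponent in χ_B), largest block size 2 (exponent in m_B), 3 blocks (geometric multiplicity). These force block sizes [2, 2, 1].
λ = 6: algebraic multiplicity 2 (exponent in χ_B), largest block size 2 (exponent in m_B), 1 block (geometric multiplicity). This forces block sizes [2].

Jordan blocks: (-4, 2), (-4, 2), (-4, 1), (6, 2)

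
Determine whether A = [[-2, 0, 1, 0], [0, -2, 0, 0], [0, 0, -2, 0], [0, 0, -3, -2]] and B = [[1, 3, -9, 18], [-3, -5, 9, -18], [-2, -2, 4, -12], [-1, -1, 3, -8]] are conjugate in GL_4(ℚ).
Two matrices over a field are similar if and only if they have the same invariant factors.

Both A and B have characteristic polynomial (x + 2)^4 and minimal polynomial (x + 2)^2. Computing further, both have invariant factors x + 2, x + 2, (x + 2)^2. Hence A and B are similar.

Yes.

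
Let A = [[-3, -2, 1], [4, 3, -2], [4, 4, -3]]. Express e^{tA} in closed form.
A has Jordan form J = [[-1, 1, 0], [0, -1, 0], [0, 0, -1]] with A = PJP^{-1}, so e^{tA} = P e^{tJ} P^{-1}.

For a Jordan block J_k(λ), e^{tJ_k(λ)} = e^{λt} · (I + tN + t^2 N^2/2! + ... + t^{k-1} N^{k-1}/(k-1)!) where N is the nilpotent superdiagonal part.

Assembling the blocks and conjugating back gives the entries of e^{tA} as shown above.

e^{tA} = [[(1 - 2*t)*e^{-t}, -2*t*e^{-t}, t*e^{-t}], [4*t*e^{-t}, (4*t + 1)*e^{-t}, -2*t*e^{-t}], [4*t*e^{-t}, 4*t*e^{-t}, (1 - 2*t)*e^{-t}]]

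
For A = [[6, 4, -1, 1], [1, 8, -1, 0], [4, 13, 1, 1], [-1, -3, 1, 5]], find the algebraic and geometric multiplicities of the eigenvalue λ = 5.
The characteristic polynomial is (x - 5)^4, so the factor x - 5 appears with exponent 4: the algebraic multiplicity is 4.

rank(A - 5I) = 2, so the eigenspace has dimension 4 - 2 = 2: the geometric multiplicity is 2.

Since 2 < 4, A is not diagonalizable.

algebraic multiplicity 4, geometric multiplicity 2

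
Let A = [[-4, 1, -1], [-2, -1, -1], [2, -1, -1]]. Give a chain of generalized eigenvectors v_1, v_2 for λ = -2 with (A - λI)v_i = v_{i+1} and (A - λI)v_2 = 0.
We seek v_1 ∈ ker((A + 2I)^2) \ ker(A + 2I), then set v_{i+1} = (A + 2I) v_i.

One such chain is v_1 = [[0, 1, 0]]^T, v_2 = [[1, 1, -1]]^T. Check: (A + 2I) v_2 = [[0, 0, 0]]^T = 0.

v_1 = [[0, 1, 0]]^T, v_2 = [[1, 1, -1]]^T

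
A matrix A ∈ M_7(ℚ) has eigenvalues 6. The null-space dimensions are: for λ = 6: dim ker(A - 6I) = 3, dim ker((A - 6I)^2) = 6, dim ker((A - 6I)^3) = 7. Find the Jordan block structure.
Jordan blocks: (6, 3), (6, 2), (6, 2)

λ = 6: successive nullity increments [3, 3, 1] count blocks of size ≥ k; block sizes are [3, 2, 2].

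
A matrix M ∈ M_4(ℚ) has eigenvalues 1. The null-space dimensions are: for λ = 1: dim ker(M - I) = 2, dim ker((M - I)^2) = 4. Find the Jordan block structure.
Jordan blocks: (1, 2), (1, 2)

λ = 1: successive nullity increments [2, 2] count blocks of size ≥ k; block sizes are [2, 2].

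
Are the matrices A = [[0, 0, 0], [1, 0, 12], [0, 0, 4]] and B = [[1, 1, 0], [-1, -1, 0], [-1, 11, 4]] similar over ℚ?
Yes.

Two matrices over a field are similar if and only if they have the same invariant factors.

Both A and B have characteristic polynomial x^2(x - 4) and minimal polynomial x^2(x - 4). Computing further, both have invariant factors x^2(x - 4). Hence A and B are similar.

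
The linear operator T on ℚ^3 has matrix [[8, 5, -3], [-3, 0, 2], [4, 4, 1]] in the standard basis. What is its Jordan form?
The characteristic polynomial is det(xI - A) = (x - 3)^3, so the eigenvalues are 3 (algebraic multiplicity 3).

For λ = 3: rank(A - 3I) = 2, rank((A - 3I)^2) = 1, rank((A - 3I)^3) = 0. The eigenspace has dimension 3 - 2 = 1, so there is 1 Jordan block; the rank sequence gives block sizes [3].

Assembling the blocks gives the Jordan form J above.

J = [[3, 1, 0], [0, 3, 1], [0, 0, 3]]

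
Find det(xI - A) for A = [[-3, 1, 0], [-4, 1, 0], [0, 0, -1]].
xI - A = [[x + 3, -1, 0], [4, x - 1, 0], [0, 0, x + 1]].

Expanding det(xI - A) along the first row:
det(xI - A) = + (x + 3)·det([[x - 1, 0], [0, x + 1]]) - (-1)·det([[4, 0], [0, x + 1]]) + (0)·det([[4, x - 1], [0, 0]]).

Evaluating gives χ_A(x) = x^3 + 3x^2 + 3x + 1 = (x + 1)^3.

χ_A(x) = (x + 1)^3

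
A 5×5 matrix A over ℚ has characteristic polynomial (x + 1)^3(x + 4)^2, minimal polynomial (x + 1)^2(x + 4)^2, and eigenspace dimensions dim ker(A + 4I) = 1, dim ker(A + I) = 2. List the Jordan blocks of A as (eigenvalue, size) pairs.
Jordan blocks: (-4, 2), (-1, 2), (-1, 1)

λ = -4: algebraic multiplicity 2 (exponent in χ_A), largest block size 2 (exponent in m_A), 1 block (geometric multiplicity). This forces block sizes [2].
λ = -1: algebraic multiplicity 3 (exponent in χ_A), largest block size 2 (exponent in m_A), 2 blocks (geometric multiplicity). These force block sizes [2, 1].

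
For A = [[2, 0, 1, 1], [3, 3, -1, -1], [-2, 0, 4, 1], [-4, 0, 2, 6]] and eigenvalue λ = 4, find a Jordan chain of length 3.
We seek v_1 ∈ ker((A - 4I)^3) \ ker((A - 4I)^2), then set v_{i+1} = (A - 4I) v_i.

One such chain is v_1 = [[0, 0, 0, 1]]^T, v_2 = [[1, -1, 1, 2]]^T, v_3 = [[1, 1, 0, 2]]^T. Check: (A - 4I) v_3 = [[0, 0, 0, 0]]^T = 0.

v_1 = [[0, 0, 0, 1]]^T, v_2 = [[1, -1, 1, 2]]^T, v_3 = [[1, 1, 0, 2]]^T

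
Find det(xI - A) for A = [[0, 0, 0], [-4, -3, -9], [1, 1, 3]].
xI - A = [[x, 0, 0], [4, x + 3, 9], [-1, -1, x - 3]].

Expanding det(xI - A) along the first row:
det(xI - A) = + (x)·det([[x + 3, 9], [-1, x - 3]]) - (0)·det([[4, 9], [-1, x - 3]]) + (0)·det([[4, x + 3], [-1, -1]]).

Evaluating gives χ_A(x) = x^3.

χ_A(x) = x^3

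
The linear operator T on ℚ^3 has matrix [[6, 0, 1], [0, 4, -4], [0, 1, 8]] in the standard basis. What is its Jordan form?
The characteristic polynomial is det(xI - A) = (x - 6)^3, so the eigenvalues are 6 (algebraic multiplicity 3).

For λ = 6: rank(A - 6I) = 2, rank((A - 6I)^2) = 1, rank((A - 6I)^3) = 0. The eigenspace has dimension 3 - 2 = 1, so there is 1 Jordan block; the rank sequence gives block sizes [3].

Assembling the blocks gives the Jordan form J above.

J = [[6, 1, 0], [0, 6, 1], [0, 0, 6]]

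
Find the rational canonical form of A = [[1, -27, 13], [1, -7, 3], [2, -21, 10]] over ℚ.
The invariant factors of A (the non-unit diagonal entries of the Smith normal form of xI - A over ℚ[x]) are (x - 5)(x^2 + x + 2), each dividing the next. The characteristic polynomial is their product, (x - 5)(x^2 + x + 2).

The rational canonical form is the block-diagonal matrix of companion matrices C(f_i):
R = [[0, 0, 10], [1, 0, 3], [0, 1, 4]].

Note the characteristic polynomial does not split into linear factors over ℚ, so A has no Jordan form over ℚ; the rational canonical form exists over any field.

R = [[0, 0, 10], [1, 0, 3], [0, 1, 4]]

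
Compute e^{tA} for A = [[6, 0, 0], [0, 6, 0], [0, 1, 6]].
A has Jordan form J = [[6, 1, 0], [0, 6, 0], [0, 0, 6]] with A = PJP^{-1}, so e^{tA} = P e^{tJ} P^{-1}.

For a Jordan block J_k(λ), e^{tJ_k(λ)} = e^{λt} · (I + tN + t^2 N^2/2! + ... + t^{k-1} N^{k-1}/(k-1)!) where N is the nilpotent superdiagonal part.

Assembling the blocks and conjugating back gives the entries of e^{tA} as shown above.

e^{tA} = [[e^{6*t}, 0, 0], [0, e^{6*t}, 0], [0, t*e^{6*t}, e^{6*t}]]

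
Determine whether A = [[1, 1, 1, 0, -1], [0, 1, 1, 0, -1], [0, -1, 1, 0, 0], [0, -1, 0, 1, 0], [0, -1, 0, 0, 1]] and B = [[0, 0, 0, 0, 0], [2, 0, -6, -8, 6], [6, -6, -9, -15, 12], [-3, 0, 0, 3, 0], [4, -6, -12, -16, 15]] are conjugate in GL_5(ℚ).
No.

trace(A) = 5 but trace(B) = 9. The trace is a similarity invariant, so A and B are not similar.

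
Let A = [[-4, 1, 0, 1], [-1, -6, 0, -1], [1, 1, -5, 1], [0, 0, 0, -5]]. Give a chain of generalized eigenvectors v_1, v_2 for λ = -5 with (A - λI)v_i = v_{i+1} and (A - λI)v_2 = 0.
v_1 = [[-1, 1, 2, -1]]^T, v_2 = [[-1, 1, -1, 0]]^T

We seek v_1 ∈ ker((A + 5I)^2) \ ker(A + 5I), then set v_{i+1} = (A + 5I) v_i.

One such chain is v_1 = [[-1, 1, 2, -1]]^T, v_2 = [[-1, 1, -1, 0]]^T. Check: (A + 5I) v_2 = [[0, 0, 0, 0]]^T = 0.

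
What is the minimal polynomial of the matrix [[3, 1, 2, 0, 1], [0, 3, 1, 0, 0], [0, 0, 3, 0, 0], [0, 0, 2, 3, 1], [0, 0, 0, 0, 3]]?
m_A(x) = (x - 3)^3

The characteristic polynomial factors as (x - 3)^5. The minimal polynomial is ∏(x - λ)^{k_λ} where k_λ is the size of the largest Jordan block at λ.

For λ = 3: rank(A - 3I) = 3, and the largest Jordan block has size 3 (the smallest k with rank((A - 3I)^k) = rank((A - 3I)^(k+1))).

So m_A(x) = (x - 3)^3.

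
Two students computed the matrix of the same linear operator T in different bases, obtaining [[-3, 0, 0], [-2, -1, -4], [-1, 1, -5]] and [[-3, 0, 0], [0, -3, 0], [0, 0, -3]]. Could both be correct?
No.

Both have characteristic polynomial (x + 3)^3, but the minimal polynomial of A is (x + 3)^2 while the minimal polynomial of B is x + 3. The minimal polynomial is a similarity invariant, so A and B are not similar.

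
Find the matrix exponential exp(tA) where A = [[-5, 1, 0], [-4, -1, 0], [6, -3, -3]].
A has Jordan form J = [[-3, 1, 0], [0, -3, 0], [0, 0, -3]] with A = PJP^{-1}, so e^{tA} = P e^{tJ} P^{-1}.

For a Jordan block J_k(λ), e^{tJ_k(λ)} = e^{λt} · (I + tN + t^2 N^2/2! + ... + t^{k-1} N^{k-1}/(k-1)!) where N is the nilpotent superdiagonal part.

Assembling the blocks and conjugating back gives the entries of e^{tA} as shown above.

e^{tA} = [[(1 - 2*t)*e^{-3*t}, t*e^{-3*t}, 0], [-4*t*e^{-3*t}, (2*t + 1)*e^{-3*t}, 0], [6*t*e^{-3*t}, -3*t*e^{-3*t}, e^{-3*t}]]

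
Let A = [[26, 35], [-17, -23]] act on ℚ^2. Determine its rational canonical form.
R = [[0, 3], [1, 3]]

The invariant factors of A (the non-unit diagonal entries of the Smith normal form of xI - A over ℚ[x]) are x^2 - 3x - 3, each dividing the next. The characteristic polynomial is their product, x^2 - 3x - 3.

The rational canonical form is the block-diagonal matrix of companion matrices C(f_i):
R = [[0, 3], [1, 3]].

Note the characteristic polynomial does not split into linear factors over ℚ, so A has no Jordan form over ℚ; the rational canonical form exists over any field.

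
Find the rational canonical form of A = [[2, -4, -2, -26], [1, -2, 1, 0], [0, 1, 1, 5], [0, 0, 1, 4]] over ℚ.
R = [[0, 0, 0, -10], [1, 0, 0, -8], [0, 1, 0, 2], [0, 0, 1, 5]]

The invariant factors of A (the non-unit diagonal entries of the Smith normal form of xI - A over ℚ[x]) are (x - 5)(x^3 - 2x - 2), each dividing the next. The characteristic polynomial is their product, (x - 5)(x^3 - 2x - 2).

The rational canonical form is the block-diagonal matrix of companion matrices C(f_i):
R = [[0, 0, 0, -10], [1, 0, 0, -8], [0, 1, 0, 2], [0, 0, 1, 5]].

Note the characteristic polynomial does not split into linear factors over ℚ, so A has no Jordan form over ℚ; the rational canonical form exists over any field.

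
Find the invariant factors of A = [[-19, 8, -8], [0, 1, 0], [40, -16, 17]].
x - 1, (x - 1)(x + 3)

The Jordan structure of A has elementary divisors (x + 3), (x - 1), (x - 1). Arranging the block sizes at each eigenvalue in decreasing order and taking row products gives the invariant factors.

Invariant factors (smallest first, each dividing the next): x - 1, (x - 1)(x + 3).

Check: the last factor (x - 1)(x + 3) is the minimal polynomial, and the product (x - 1)^2(x + 3) is the characteristic polynomial.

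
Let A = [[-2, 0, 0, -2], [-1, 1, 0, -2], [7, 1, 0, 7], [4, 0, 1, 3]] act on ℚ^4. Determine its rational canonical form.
The invariant factors of A (the non-unit diagonal entries of the Smith normal form of xI - A over ℚ[x]) are (x - 2)(x^3 - 4x - 1), each dividing the next. The characteristic polynomial is their product, (x - 2)(x^3 - 4x - 1).

The rational canonical form is the block-diagonal matrix of companion matrices C(f_i):
R = [[0, 0, 0, -2], [1, 0, 0, -7], [0, 1, 0, 4], [0, 0, 1, 2]].

Note the characteristic polynomial does not split into linear factors over ℚ, so A has no Jordan form over ℚ; the rational canonical form exists over any field.

R = [[0, 0, 0, -2], [1, 0, 0, -7], [0, 1, 0, 4], [0, 0, 1, 2]]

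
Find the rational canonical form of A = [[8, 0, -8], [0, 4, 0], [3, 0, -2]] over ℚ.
The invariant factors of A (the non-unit diagonal entries of the Smith normal form of xI - A over ℚ[x]) are x - 4, (x - 4)(x - 2), each dividing the next. The characteristic polynomial is their product, (x - 4)^2(x - 2).

The rational canonical form is the block-diagonal matrix of companion matrices C(f_i):
R = [[4, 0, 0], [0, 0, -8], [0, 1, 6]].

R = [[4, 0, 0], [0, 0, -8], [0, 1, 6]]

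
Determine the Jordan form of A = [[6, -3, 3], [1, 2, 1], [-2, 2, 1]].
The characteristic polynomial is det(xI - A) = (x - 3)^3, so the eigenvalues are 3 (algebraic multiplicity 3).

For λ = 3: rank(A - 3I) = 1, rank((A - 3I)^2) = 0. The eigenspace has dimension 3 - 1 = 2, so there are 2 Jordan blocks; the rank sequence gives block sizes [2, 1].

Assembling the blocks gives the Jordan form J above.

J = [[3, 1, 0], [0, 3, 0], [0, 0, 3]]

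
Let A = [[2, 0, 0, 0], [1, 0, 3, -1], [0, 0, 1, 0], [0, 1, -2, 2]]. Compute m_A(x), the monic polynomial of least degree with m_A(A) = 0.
The characteristic polynomial factors as (x - 2)(x - 1)^3. The minimal polynomial is ∏(x - λ)^{k_λ} where k_λ is the size of the largest Jordan block at λ.

For λ = 1: rank(A - I) = 3, and the largest Jordan block has size 3 (the smallest k with rank((A - I)^k) = rank((A - I)^(k+1))).
For λ = 2: rank(A - 2I) = 3, and the largest Jordan block has size 1 (the smallest k with rank((A - 2I)^k) = rank((A - 2I)^(k+1))).

So m_A(x) = (x - 2)(x - 1)^3.

m_A(x) = (x - 2)(x - 1)^3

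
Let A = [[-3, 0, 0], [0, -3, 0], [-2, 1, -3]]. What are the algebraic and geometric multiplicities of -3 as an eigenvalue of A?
The characteristic polynomial is (x + 3)^3, so the factor x + 3 appears with exponent 3: the algebraic multiplicity is 3.

rank(A + 3I) = 1, so the eigenspace has dimension 3 - 1 = 2: the geometric multiplicity is 2.

Since 2 < 3, A is not diagonalizable.

algebraic multiplicity 3, geometric multiplicity 2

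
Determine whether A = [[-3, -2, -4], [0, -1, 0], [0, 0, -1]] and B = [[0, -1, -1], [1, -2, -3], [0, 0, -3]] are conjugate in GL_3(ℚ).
Both have characteristic polynomial (x + 1)^2(x + 3), but the minimal polynomial of A is (x + 1)(x + 3) while the minimal polynomial of B is (x + 1)^2(x + 3). The minimal polynomial is a similarity invariant, so A and B are not similar.

No.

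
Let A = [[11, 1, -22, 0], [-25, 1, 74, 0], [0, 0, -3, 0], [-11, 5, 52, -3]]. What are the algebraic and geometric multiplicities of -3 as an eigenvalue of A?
algebraic multiplicity 2, geometric multiplicity 2

The characteristic polynomial is (x - 6)^2(x + 3)^2, so the factor x + 3 appears with exponent 2: the algebraic multiplicity is 2.

rank(A + 3I) = 2, so the eigenspace has dimension 4 - 2 = 2: the geometric multiplicity is 2.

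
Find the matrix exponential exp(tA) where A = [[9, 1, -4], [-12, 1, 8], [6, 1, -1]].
A has Jordan form J = [[3, 1, 0], [0, 3, 0], [0, 0, 3]] with A = PJP^{-1}, so e^{tA} = P e^{tJ} P^{-1}.

For a Jordan block J_k(λ), e^{tJ_k(λ)} = e^{λt} · (I + tN + t^2 N^2/2! + ... + t^{k-1} N^{k-1}/(k-1)!) where N is the nilpotent superdiagonal part.

Assembling the blocks and conjugating back gives the entries of e^{tA} as shown above.

e^{tA} = [[(6*t + 1)*e^{3*t}, t*e^{3*t}, -4*t*e^{3*t}], [-12*t*e^{3*t}, (1 - 2*t)*e^{3*t}, 8*t*e^{3*t}], [6*t*e^{3*t}, t*e^{3*t}, (1 - 4*t)*e^{3*t}]]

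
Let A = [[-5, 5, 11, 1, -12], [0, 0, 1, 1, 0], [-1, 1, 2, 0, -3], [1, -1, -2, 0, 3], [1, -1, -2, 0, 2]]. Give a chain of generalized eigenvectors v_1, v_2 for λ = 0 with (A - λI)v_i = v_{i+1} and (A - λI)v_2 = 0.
v_1 = [[0, -2, 1, 0, 0]]^T, v_2 = [[1, 1, 0, 0, 0]]^T

We seek v_1 ∈ ker(A^2) \ ker(A), then set v_{i+1} = A v_i.

One such chain is v_1 = [[0, -2, 1, 0, 0]]^T, v_2 = [[1, 1, 0, 0, 0]]^T. Check: A v_2 = [[0, 0, 0, 0, 0]]^T = 0.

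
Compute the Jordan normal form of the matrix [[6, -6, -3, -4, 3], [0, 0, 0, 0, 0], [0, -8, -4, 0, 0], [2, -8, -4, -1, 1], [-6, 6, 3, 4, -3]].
J = [[-4, 0, 0, 0, 0], [0, 0, 0, 0, 0], [0, 0, 0, 0, 0], [0, 0, 0, 1, 1], [0, 0, 0, 0, 1]]

The characteristic polynomial is det(xI - A) = x^2(x - 1)^2(x + 4), so the eigenvalues are -4 (algebraic multiplicity 1), 0 (algebraic multiplicity 2), 1 (algebraic multiplicity 2).

For λ = -4: algebraic multiplicity 1 gives one 1×1 block.

For λ = 0: rank(A) = 3. The eigenspace has dimension 5 - 3 = 2, so there are 2 Jordan blocks; the rank sequence gives block sizes [1, 1].

For λ = 1: rank(A - I) = 4, rank((A - I)^2) = 3. The eigenspace has dimension 5 - 4 = 1, so there is 1 Jordan block; the rank sequence gives block sizes [2].

Assembling the blocks gives the Jordan form J above.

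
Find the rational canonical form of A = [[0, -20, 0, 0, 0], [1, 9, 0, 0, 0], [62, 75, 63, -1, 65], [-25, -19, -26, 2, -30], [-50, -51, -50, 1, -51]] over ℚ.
The invariant factors of A (the non-unit diagonal entries of the Smith normal form of xI - A over ℚ[x]) are (x - 5)(x - 4), (x - 5)^2(x - 4), each dividing the next. The characteristic polynomial is their product, (x - 5)^3(x - 4)^2.

The rational canonical form is the block-diagonal matrix of companion matrices C(f_i):
R = [[0, -20, 0, 0, 0], [1, 9, 0, 0, 0], [0, 0, 0, 0, 100], [0, 0, 1, 0, -65], [0, 0, 0, 1, 14]].

R = [[0, -20, 0, 0, 0], [1, 9, 0, 0, 0], [0, 0, 0, 0, 100], [0, 0, 1, 0, -65], [0, 0, 0, 1, 14]]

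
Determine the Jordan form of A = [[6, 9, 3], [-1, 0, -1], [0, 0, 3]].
J = [[3, 1, 0], [0, 3, 0], [0, 0, 3]]

The characteristic polynomial is det(xI - A) = (x - 3)^3, so the eigenvalues are 3 (algebraic multiplicity 3).

For λ = 3: rank(A - 3I) = 1, rank((A - 3I)^2) = 0. The eigenspace has dimension 3 - 1 = 2, so there are 2 Jordan blocks; the rank sequence gives block sizes [2, 1].

Assembling the blocks gives the Jordan form J above.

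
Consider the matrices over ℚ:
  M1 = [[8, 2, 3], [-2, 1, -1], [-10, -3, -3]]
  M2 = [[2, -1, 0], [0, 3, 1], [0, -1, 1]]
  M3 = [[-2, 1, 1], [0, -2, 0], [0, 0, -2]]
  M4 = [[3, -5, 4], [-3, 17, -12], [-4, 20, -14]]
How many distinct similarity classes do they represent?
Characteristic polynomials: χ_{M1} = (x - 2)^3, χ_{M2} = (x - 2)^3, χ_{M3} = (x + 2)^3, χ_{M4} = (x - 2)^3.

{M1, M2}: invariant factors (x - 2)^3.

{M3}: invariant factors x + 2, (x + 2)^2.

{M4}: invariant factors x - 2, (x - 2)^2.

Matrices are similar if and only if their invariant-factor lists agree; the partition into similarity classes is {M1, M2}, {M3}, {M4}.

3 classes: {M1, M2}, {M3}, {M4}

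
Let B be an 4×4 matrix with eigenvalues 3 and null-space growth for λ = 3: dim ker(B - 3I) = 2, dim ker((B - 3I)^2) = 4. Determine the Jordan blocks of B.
Jordan blocks: (3, 2), (3, 2)

λ = 3: successive nullity increments [2, 2] count blocks of size ≥ k; block sizes are [2, 2].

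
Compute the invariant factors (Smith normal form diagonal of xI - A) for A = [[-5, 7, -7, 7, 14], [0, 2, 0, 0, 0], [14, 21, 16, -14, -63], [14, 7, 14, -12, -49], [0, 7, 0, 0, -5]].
The Jordan structure of A has elementary divisors (x + 5), (x + 5), (x - 2), (x - 2), (x - 2). Arranging the block sizes at each eigenvalue in decreasing order and taking row products gives the invariant factors.

Invariant factors (smallest first, each dividing the next): x - 2, (x - 2)(x + 5), (x - 2)(x + 5).

Check: the last factor (x - 2)(x + 5) is the minimal polynomial, and the product (x - 2)^3(x + 5)^2 is the characteristic polynomial.

x - 2, (x - 2)(x + 5), (x - 2)(x + 5)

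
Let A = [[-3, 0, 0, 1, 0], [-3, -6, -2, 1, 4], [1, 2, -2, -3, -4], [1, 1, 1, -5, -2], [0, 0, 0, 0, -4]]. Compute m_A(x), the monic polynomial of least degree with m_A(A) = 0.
The characteristic polynomial factors as (x + 4)^5. The minimal polynomial is ∏(x - λ)^{k_λ} where k_λ is the size of the largest Jordan block at λ.

For λ = -4: rank(A + 4I) = 2, and the largest Jordan block has size 3 (the smallest k with rank((A + 4I)^k) = rank((A + 4I)^(k+1))).

So m_A(x) = (x + 4)^3.

m_A(x) = (x + 4)^3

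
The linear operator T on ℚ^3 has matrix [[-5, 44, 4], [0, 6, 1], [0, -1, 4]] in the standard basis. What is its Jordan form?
The characteristic polynomial is det(xI - A) = (x - 5)^2(x + 5), so the eigenvalues are -5 (algebraic multiplicity 1), 5 (algebraic multiplicity 2).

For λ = -5: algebraic multiplicity 1 gives one 1×1 block.

For λ = 5: rank(A - 5I) = 2, rank((A - 5I)^2) = 1. The eigenspace has dimension 3 - 2 = 1, so there is 1 Jordan block; the rank sequence gives block sizes [2].

Assembling the blocks gives the Jordan form J above.

J = [[-5, 0, 0], [0, 5, 1], [0, 0, 5]]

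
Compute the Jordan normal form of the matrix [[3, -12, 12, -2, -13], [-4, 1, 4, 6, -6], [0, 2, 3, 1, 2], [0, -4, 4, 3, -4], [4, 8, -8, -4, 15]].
The characteristic polynomial is det(xI - A) = (x - 5)^5, so the eigenvalues are 5 (algebraic multiplicity 5).

For λ = 5: rank(A - 5I) = 2, rank((A - 5I)^2) = 0. The eigenspace has dimension 5 - 2 = 3, so there are 3 Jordan blocks; the rank sequence gives block sizes [2, 2, 1].

Assembling the blocks gives the Jordan form J above.

J = [[5, 1, 0, 0, 0], [0, 5, 0, 0, 0], [0, 0, 5, 1, 0], [0, 0, 0, 5, 0], [0, 0, 0, 0, 5]]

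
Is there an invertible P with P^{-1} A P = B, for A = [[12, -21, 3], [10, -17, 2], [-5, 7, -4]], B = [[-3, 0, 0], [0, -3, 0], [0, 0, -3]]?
Both have characteristic polynomial (x + 3)^3, but the minimal polynomial of A is (x + 3)^2 while the minimal polynomial of B is x + 3. The minimal polynomial is a similarity invariant, so A and B are not similar.

No.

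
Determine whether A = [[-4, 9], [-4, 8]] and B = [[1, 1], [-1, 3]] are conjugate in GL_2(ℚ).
Yes.

Two matrices over a field are similar if and only if they have the same invariant factors.

Both A and B have characteristic polynomial (x - 2)^2 and minimal polynomial (x - 2)^2. Computing further, both have invariant factors (x - 2)^2. Hence A and B are similar.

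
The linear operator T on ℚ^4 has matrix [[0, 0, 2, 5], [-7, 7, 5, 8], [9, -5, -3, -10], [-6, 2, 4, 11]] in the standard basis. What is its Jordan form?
J = [[3, 0, 0, 0], [0, 4, 1, 0], [0, 0, 4, 0], [0, 0, 0, 4]]

The characteristic polynomial is det(xI - A) = (x - 4)^3(x - 3), so the eigenvalues are 3 (algebraic multiplicity 1), 4 (algebraic multiplicity 3).

For λ = 3: algebraic multiplicity 1 gives one 1×1 block.

For λ = 4: rank(A - 4I) = 2, rank((A - 4I)^2) = 1. The eigenspace has dimension 4 - 2 = 2, so there are 2 Jordan blocks; the rank sequence gives block sizes [2, 1].

Assembling the blocks gives the Jordan form J above.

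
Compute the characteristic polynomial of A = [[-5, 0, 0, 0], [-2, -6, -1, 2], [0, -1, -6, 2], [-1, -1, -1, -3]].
xI - A = [[x + 5, 0, 0, 0], [2, x + 6, 1, -2], [0, 1, x + 6, -2], [1, 1, 1, x + 3]].

Expanding det(xI - A) along the first row:
det(xI - A) = + (x + 5)·det([[x + 6, 1, -2], [1, x + 6, -2], [1, 1, x + 3]]) - (0)·det([[2, 1, -2], [0, x + 6, -2], [1, 1, x + 3]]) + (0)·det([[2, x + 6, -2], [0, 1, -2], [1, 1, x + 3]]) - (0)·det([[2, x + 6, 1], [0, 1, x + 6], [1, 1, 1]]).

Evaluating gives χ_A(x) = x^4 + 20x^3 + 150x^2 + 500x + 625 = (x + 5)^4.

χ_A(x) = (x + 5)^4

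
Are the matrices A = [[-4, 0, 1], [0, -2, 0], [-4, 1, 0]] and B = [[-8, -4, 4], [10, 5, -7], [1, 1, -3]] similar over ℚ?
Two matrices over a field are similar if and only if they have the same invariant factors.

Both A and B have characteristic polynomial (x + 2)^3 and minimal polynomial (x + 2)^3. Computing further, both have invariant factors (x + 2)^3. Hence A and B are similar.

Yes.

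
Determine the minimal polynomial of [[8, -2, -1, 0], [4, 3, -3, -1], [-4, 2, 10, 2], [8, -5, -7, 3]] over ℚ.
m_A(x) = (x - 6)^2

The characteristic polynomial factors as (x - 6)^4. The minimal polynomial is ∏(x - λ)^{k_λ} where k_λ is the size of the largest Jordan block at λ.

For λ = 6: rank(A - 6I) = 2, and the largest Jordan block has size 2 (the smallest k with rank((A - 6I)^k) = rank((A - 6I)^(k+1))).

So m_A(x) = (x - 6)^2.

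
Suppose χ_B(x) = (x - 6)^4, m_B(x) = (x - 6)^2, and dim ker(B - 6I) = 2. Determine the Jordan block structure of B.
λ = 6: algebraic multiplicity 4 (exponent in χ_B), largest block size 2 (exponent in m_B), 2 blocks (geometric multiplicity). These force block sizes [2, 2].

Jordan blocks: (6, 2), (6, 2)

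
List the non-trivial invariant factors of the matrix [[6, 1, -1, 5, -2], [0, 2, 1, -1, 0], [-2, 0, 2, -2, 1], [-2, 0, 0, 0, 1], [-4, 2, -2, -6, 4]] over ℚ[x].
The Jordan structure of A has elementary divisors (x - 2)^3, (x - 4)^2. Arranging the block sizes at each eigenvalue in decreasing order and taking row products gives the invariant factors.

Invariant factors (smallest first, each dividing the next): (x - 4)^2(x - 2)^3.

Check: the last factor (x - 4)^2(x - 2)^3 is the minimal polynomial, and the product (x - 4)^2(x - 2)^3 is the characteristic polynomial.

(x - 4)^2(x - 2)^3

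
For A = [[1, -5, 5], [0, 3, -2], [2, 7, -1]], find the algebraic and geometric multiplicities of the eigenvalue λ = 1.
algebraic multiplicity 3, geometric multiplicity 1

The characteristic polynomial is (x - 1)^3, so the factor x - 1 appears with exponent 3: the algebraic multiplicity is 3.

rank(A - I) = 2, so the eigenspace has dimension 3 - 2 = 1: the geometric multiplicity is 1.

Since 1 < 3, A is not diagonalizable.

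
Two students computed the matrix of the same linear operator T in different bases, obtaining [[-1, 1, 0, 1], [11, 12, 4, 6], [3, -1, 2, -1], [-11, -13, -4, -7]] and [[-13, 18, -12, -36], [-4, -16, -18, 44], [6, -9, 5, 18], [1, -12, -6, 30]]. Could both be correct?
Both have characteristic polynomial (x - 6)(x - 2)(x + 1)^2, but the minimal polynomial of A is (x - 6)(x - 2)(x + 1)^2 while the minimal polynomial of B is (x - 6)(x - 2)(x + 1). The minimal polynomial is a similarity invariant, so A and B are not similar.

No.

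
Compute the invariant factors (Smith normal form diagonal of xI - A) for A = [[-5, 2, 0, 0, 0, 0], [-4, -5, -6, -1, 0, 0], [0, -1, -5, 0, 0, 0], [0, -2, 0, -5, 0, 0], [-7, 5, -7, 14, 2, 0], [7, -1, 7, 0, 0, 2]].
The Jordan structure of A has elementary divisors (x + 5)^3, (x + 5), (x - 2), (x - 2). Arranging the block sizes at each eigenvalue in decreasing order and taking row products gives the invariant factors.

Invariant factors (smallest first, each dividing the next): (x - 2)(x + 5), (x - 2)(x + 5)^3.

Check: the last factor (x - 2)(x + 5)^3 is the minimal polynomial, and the product (x - 2)^2(x + 5)^4 is the characteristic polynomial.

(x - 2)(x + 5), (x - 2)(x + 5)^3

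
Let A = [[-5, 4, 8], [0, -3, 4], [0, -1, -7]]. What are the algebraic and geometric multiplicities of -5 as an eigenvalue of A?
algebraic multiplicity 3, geometric multiplicity 2

The characteristic polynomial is (x + 5)^3, so the factor x + 5 appears with exponent 3: the algebraic multiplicity is 3.

rank(A + 5I) = 1, so the eigenspace has dimension 3 - 1 = 2: the geometric multiplicity is 2.

Since 2 < 3, A is not diagonalizable.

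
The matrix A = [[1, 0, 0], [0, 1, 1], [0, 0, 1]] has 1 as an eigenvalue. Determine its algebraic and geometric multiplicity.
The characteristic polynomial is (x - 1)^3, so the factor x - 1 appears with exponent 3: the algebraic multiplicity is 3.

rank(A - I) = 1, so the eigenspace has dimension 3 - 1 = 2: the geometric multiplicity is 2.

Since 2 < 3, A is not diagonalizable.

algebraic multiplicity 3, geometric multiplicity 2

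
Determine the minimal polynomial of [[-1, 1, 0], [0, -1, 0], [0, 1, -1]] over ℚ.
m_A(x) = (x + 1)^2

The characteristic polynomial factors as (x + 1)^3. The minimal polynomial is ∏(x - λ)^{k_λ} where k_λ is the size of the largest Jordan block at λ.

For λ = -1: rank(A + I) = 1, and the largest Jordan block has size 2 (the smallest k with rank((A + I)^k) = rank((A + I)^(k+1))).

So m_A(x) = (x + 1)^2.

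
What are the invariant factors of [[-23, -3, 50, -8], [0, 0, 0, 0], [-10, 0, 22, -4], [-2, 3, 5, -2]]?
The Jordan structure of A has elementary divisors (x + 3), x^2, x. Arranging the block sizes at each eigenvalue in decreasing order and taking row products gives the invariant factors.

Invariant factors (smallest first, each dividing the next): x, x^2(x + 3).

Check: the last factor x^2(x + 3) is the minimal polynomial, and the product x^3(x + 3) is the characteristic polynomial.

x, x^2(x + 3)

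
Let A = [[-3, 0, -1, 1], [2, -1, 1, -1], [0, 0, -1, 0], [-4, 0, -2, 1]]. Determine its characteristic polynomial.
xI - A = [[x + 3, 0, 1, -1], [-2, x + 1, -1, 1], [0, 0, x + 1, 0], [4, 0, 2, x - 1]].

Expanding det(xI - A) along the first row:
det(xI - A) = + (x + 3)·det([[x + 1, -1, 1], [0, x + 1, 0], [0, 2, x - 1]]) - (0)·det([[-2, -1, 1], [0, x + 1, 0], [4, 2, x - 1]]) + (1)·det([[-2, x + 1, 1], [0, 0, 0], [4, 0, x - 1]]) - (-1)·det([[-2, x + 1, -1], [0, 0, x + 1], [4, 0, 2]]).

Evaluating gives χ_A(x) = x^4 + 4x^3 + 6x^2 + 4x + 1 = (x + 1)^4.

χ_A(x) = (x + 1)^4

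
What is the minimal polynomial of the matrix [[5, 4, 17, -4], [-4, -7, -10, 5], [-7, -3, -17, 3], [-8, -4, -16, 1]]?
m_A(x) = (x + 4)^2(x + 5)^2

The characteristic polynomial factors as (x + 4)^2(x + 5)^2. The minimal polynomial is ∏(x - λ)^{k_λ} where k_λ is the size of the largest Jordan block at λ.

For λ = -5: rank(A + 5I) = 3, and the largest Jordan block has size 2 (the smallest k with rank((A + 5I)^k) = rank((A + 5I)^(k+1))).
For λ = -4: rank(A + 4I) = 3, and the largest Jordan block has size 2 (the smallest k with rank((A + 4I)^k) = rank((A + 4I)^(k+1))).

So m_A(x) = (x + 4)^2(x + 5)^2.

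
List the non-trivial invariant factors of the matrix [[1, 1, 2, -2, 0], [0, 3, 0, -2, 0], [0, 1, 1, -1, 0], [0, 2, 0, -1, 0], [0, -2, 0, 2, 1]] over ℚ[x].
The Jordan structure of A has elementary divisors (x - 1)^2, (x - 1)^2, (x - 1). Arranging the block sizes at each eigenvalue in decreasing order and taking row products gives the invariant factors.

Invariant factors (smallest first, each dividing the next): x - 1, (x - 1)^2, (x - 1)^2.

Check: the last factor (x - 1)^2 is the minimal polynomial, and the product (x - 1)^5 is the characteristic polynomial.

x - 1, (x - 1)^2, (x - 1)^2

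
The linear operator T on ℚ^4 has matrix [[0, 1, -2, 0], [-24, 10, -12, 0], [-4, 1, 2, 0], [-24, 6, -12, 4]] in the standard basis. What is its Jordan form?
J = [[4, 1, 0, 0], [0, 4, 0, 0], [0, 0, 4, 0], [0, 0, 0, 4]]

The characteristic polynomial is det(xI - A) = (x - 4)^4, so the eigenvalues are 4 (algebraic multiplicity 4).

For λ = 4: rank(A - 4I) = 1, rank((A - 4I)^2) = 0. The eigenspace has dimension 4 - 1 = 3, so there are 3 Jordan blocks; the rank sequence gives block sizes [2, 1, 1].

Assembling the blocks gives the Jordan form J above.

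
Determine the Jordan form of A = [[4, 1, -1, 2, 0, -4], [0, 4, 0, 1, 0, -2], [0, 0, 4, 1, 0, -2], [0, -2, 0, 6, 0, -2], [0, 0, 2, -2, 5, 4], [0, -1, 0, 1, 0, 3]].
The characteristic polynomial is det(xI - A) = (x - 5)^2(x - 4)^4, so the eigenvalues are 4 (algebraic multiplicity 4), 5 (algebraic multiplicity 2).

For λ = 4: rank(A - 4I) = 4, rank((A - 4I)^2) = 2. The eigenspace has dimension 6 - 4 = 2, so there are 2 Jordan blocks; the rank sequence gives block sizes [2, 2].

For λ = 5: rank(A - 5I) = 4. The eigenspace has dimension 6 - 4 = 2, so there are 2 Jordan blocks; the rank sequence gives block sizes [1, 1].

Assembling the blocks gives the Jordan form J above.

J = [[4, 1, 0, 0, 0, 0], [0, 4, 0, 0, 0, 0], [0, 0, 4, 1, 0, 0], [0, 0, 0, 4, 0, 0], [0, 0, 0, 0, 5, 0], [0, 0, 0, 0, 0, 5]]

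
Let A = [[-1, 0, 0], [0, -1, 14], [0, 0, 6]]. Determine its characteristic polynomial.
χ_A(x) = (x - 6)(x + 1)^2

xI - A = [[x + 1, 0, 0], [0, x + 1, -14], [0, 0, x - 6]].

Expanding det(xI - A) along the first row:
det(xI - A) = + (x + 1)·det([[x + 1, -14], [0, x - 6]]) - (0)·det([[0, -14], [0, x - 6]]) + (0)·det([[0, x + 1], [0, 0]]).

Evaluating gives χ_A(x) = x^3 - 4x^2 - 11x - 6 = (x - 6)(x + 1)^2.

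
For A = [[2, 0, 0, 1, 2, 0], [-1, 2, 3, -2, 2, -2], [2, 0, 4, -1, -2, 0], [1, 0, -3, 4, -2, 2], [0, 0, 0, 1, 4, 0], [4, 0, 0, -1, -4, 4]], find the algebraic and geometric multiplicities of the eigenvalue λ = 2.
The characteristic polynomial is (x - 4)^4(x - 2)^2, so the factor x - 2 appears with exponent 2: the algebraic multiplicity is 2.

rank(A - 2I) = 4, so the eigenspace has dimension 6 - 4 = 2: the geometric multiplicity is 2.

algebraic multiplicity 2, geometric multiplicity 2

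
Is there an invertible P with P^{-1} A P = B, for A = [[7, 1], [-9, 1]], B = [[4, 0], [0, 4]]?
Both have characteristic polynomial (x - 4)^2, but the minimal polynomial of A is (x - 4)^2 while the minimal polynomial of B is x - 4. The minimal polynomial is a similarity invariant, so A and B are not similar.

No.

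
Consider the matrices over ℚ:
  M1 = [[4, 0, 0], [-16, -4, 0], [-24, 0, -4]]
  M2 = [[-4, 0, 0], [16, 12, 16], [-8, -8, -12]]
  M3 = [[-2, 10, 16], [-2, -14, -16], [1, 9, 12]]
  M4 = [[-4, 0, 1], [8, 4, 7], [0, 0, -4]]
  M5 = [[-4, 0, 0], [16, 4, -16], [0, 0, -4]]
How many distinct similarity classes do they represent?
2 classes: {M1, M2, M5}, {M3, M4}

Characteristic polynomials: χ_{M1} = (x - 4)(x + 4)^2, χ_{M2} = (x - 4)(x + 4)^2, χ_{M3} = (x - 4)(x + 4)^2, χ_{M4} = (x - 4)(x + 4)^2, χ_{M5} = (x - 4)(x + 4)^2.

{M1, M2, M5}: invariant factors x + 4, (x - 4)(x + 4).

{M3, M4}: invariant factors (x - 4)(x + 4)^2.

Matrices are similar if and only if their invariant-factor lists agree; the partition into similarity classes is {M1, M2, M5}, {M3, M4}.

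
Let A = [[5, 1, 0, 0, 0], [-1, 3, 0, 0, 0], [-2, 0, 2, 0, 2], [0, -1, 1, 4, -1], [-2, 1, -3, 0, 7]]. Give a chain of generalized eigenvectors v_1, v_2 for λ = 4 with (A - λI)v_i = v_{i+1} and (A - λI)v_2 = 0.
v_1 = [[0, 1, 0, 0, 0]]^T, v_2 = [[1, -1, 0, -1, 1]]^T

We seek v_1 ∈ ker((A - 4I)^2) \ ker(A - 4I), then set v_{i+1} = (A - 4I) v_i.

One such chain is v_1 = [[0, 1, 0, 0, 0]]^T, v_2 = [[1, -1, 0, -1, 1]]^T. Check: (A - 4I) v_2 = [[0, 0, 0, 0, 0]]^T = 0.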